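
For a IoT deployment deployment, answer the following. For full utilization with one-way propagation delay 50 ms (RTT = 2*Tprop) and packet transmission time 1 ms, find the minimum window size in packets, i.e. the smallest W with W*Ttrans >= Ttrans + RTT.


Given: Ttrans = 1 ms, RTT = 100 ms (= 2 * Tprop, Tprop = 50 ms)
Time until first ACK returns = Ttrans + RTT = 1 + 100 = 101 ms
Need W * Ttrans >= Ttrans + RTT  ->  W >= (Ttrans + RTT) / Ttrans
(Ttrans + RTT) / Ttrans = 101 / 1 = 101
W_min = ceil(101) = 101

101


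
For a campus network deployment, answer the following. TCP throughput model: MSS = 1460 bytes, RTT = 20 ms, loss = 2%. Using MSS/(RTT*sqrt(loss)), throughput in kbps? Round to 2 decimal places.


Given: MSS = 1460 bytes, RTT = 20 ms, loss = 2%
RTT in seconds = 20 / 1000 = 0.02
Loss rate = 2% = 0.02
sqrt(loss) = sqrt(0.02) = 0.141421356237
Throughput (bytes/s) = 1460 / (0.02 * 0.141421356237) = 516187.9503
Throughput (kbps) = 516187.9503 * 8 / 1000 = 4129.503602 -> 4129.50 kbps (2 dp)

4129.50


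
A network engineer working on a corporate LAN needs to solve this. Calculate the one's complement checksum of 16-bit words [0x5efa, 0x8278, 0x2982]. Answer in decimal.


Given words: [0x5efa, 0x8278, 0x2982]
Step 1: Sum all words
Raw sum = 24314 + 33400 + 10626 = 68340
Step 2: Fold carry: (2804 + 1) = 2805
One's complement = ~2805 & 0xFFFF = 62730

62730


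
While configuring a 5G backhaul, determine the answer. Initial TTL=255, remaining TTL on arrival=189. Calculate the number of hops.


Given: initial TTL = 255, received TTL = 189
Hops = initial TTL - received TTL
Hops = 255 - 189 = 66

66


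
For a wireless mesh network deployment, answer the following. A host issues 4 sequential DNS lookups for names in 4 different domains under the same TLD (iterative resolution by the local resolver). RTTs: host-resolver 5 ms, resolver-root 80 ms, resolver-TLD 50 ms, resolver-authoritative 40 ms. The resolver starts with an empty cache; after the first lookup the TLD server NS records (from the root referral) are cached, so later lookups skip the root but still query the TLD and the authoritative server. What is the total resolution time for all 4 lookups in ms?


Lookup 1 (cold cache): local + root + TLD + auth = 5 + 80 + 50 + 40 = 175 ms
Lookups 2..4 (TLD NS cached -> skip root; new domain -> still ask TLD and auth): local + TLD + auth = 5 + 50 + 40 = 95 ms each
Remaining 3 lookups: 3 * 95 = 285 ms
Total = 175 + 285 = 460 ms

460


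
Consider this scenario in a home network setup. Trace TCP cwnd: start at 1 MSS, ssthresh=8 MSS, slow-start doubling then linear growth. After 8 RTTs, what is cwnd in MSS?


RTT 0: cwnd = 1 MSS (initial)
RTT 1: cwnd = 2 MSS (slow start, doubled)
RTT 2: cwnd = 4 MSS (slow start, doubled)
RTT 3: cwnd = 8 MSS (slow start, doubled)
RTT 4: cwnd = 9 MSS (congestion avoidance, +1)
RTT 5: cwnd = 10 MSS (congestion avoidance, +1)
RTT 6: cwnd = 11 MSS (congestion avoidance, +1)
RTT 7: cwnd = 12 MSS (congestion avoidance, +1)
RTT 8: cwnd = 13 MSS (congestion avoidance, +1)

13


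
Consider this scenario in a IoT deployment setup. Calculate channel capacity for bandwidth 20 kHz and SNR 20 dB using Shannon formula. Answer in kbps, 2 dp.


Given: B = 20 kHz, SNR = 20 dB
SNR linear = 10^(20/10) = 100
1 + SNR = 101
log2(101) = 6.6582114828
C = 20 * 1000 * 6.6582114828 = 133164.2297 bps
C = 133.164230 kbps -> 133.16 kbps (2 dp)

133.16


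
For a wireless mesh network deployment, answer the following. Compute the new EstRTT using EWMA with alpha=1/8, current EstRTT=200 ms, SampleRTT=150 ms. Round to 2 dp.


Given: EstRTT = 200 ms, SampleRTT = 150 ms, alpha = 1/8
New EstRTT = (1 - alpha) * EstRTT + alpha * SampleRTT
(7/8) * 200 = 175
(1/8) * 150 = 18.75
New EstRTT = 175 + 18.75 = 193.75 ms -> 193.75 ms (2 dp)

193.75


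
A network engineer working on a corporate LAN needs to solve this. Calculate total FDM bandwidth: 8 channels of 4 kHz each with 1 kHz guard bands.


Given: 8 channels, 4 kHz each, guard = 1 kHz
Channel bandwidth = 8 * 4 = 32 kHz
Guard bands = 7 gaps * 1 kHz = 7 kHz
Total = 32 + 7 = 39 kHz

39


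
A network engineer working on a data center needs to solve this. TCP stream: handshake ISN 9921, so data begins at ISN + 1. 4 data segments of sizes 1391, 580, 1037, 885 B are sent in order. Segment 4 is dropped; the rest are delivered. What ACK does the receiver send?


SYN uses sequence number 9921; first data byte = ISN + 1 = 9922.
Segment 1: SEQ = 9922, len = 1391 B, covers [9922, 11312]
Segment 2: SEQ = 11313, len = 580 B, covers [11313, 11892]
Segment 3: SEQ = 11893, len = 1037 B, covers [11893, 12929]
Segment 4: SEQ = 12930, len = 885 B, covers [12930, 13814] [LOST]
In-order data received: bytes [9922, 12929] (segments 1..3).
Segment 4 missing -> gap begins at byte 12930.
Cumulative ACK = next expected in-order byte = 9922 + 1391 + 580 + 1037 = 12930

12930


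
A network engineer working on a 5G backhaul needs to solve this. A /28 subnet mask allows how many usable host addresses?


Given: subnet mask /28
Host bits = 32 - 28 = 4
Total addresses = 2^4 = 16
Usable hosts = 16 - 2 (network + broadcast) = 14

14


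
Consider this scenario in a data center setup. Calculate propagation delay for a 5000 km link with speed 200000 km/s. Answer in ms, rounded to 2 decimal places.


Given: distance = 5000 km, speed = 200000 km/s
Delay = distance / speed = 5000 / 200000 seconds
Delay in ms = 5000 * 1000 / 200000
Delay = 25.0000 ms
Rounded to 2 dp = 25.00 ms

25.00


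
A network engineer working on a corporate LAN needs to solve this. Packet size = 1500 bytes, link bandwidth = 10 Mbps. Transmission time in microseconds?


Given: packet = 1500 bytes, bandwidth = 10 Mbps
Packet in bits = 1500 * 8 = 12000 bits
Bandwidth = 10 * 10^6 = 10000000 bps
Time = 12000 / 10000000 seconds
Time in us = 12000 * 10^6 / 10000000 = 1200

1200


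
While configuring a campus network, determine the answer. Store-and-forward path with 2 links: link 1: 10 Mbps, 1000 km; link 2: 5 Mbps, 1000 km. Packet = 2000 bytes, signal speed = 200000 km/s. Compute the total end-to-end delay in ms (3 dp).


Packet = 2000 bytes = 16000 bits. Store-and-forward: sum (t_trans + t_prop) per link.
Link 1: t_trans = 16000/(10*10^6) s = 1.6000 ms; t_prop = 1000/200000 s = 5.0000 ms; subtotal = 6.6000 ms
Link 2: t_trans = 16000/(5*10^6) s = 3.2000 ms; t_prop = 1000/200000 s = 5.0000 ms; subtotal = 8.2000 ms
End-to-end = 6.6000 + 8.2000 = 14.8000 ms -> 14.800 ms (3 dp)

14.800


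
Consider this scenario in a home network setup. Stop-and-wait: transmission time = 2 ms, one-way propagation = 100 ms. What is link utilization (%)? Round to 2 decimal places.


Given: Ttrans = 2 ms, Tprop = 100 ms
RTT = 2 * Tprop = 2 * 100 = 200 ms
U = Ttrans / (Ttrans + RTT)
U = 2 / (2 + 200)
U = 2 / 202 = 0.009901
U% = 0.99%

0.99


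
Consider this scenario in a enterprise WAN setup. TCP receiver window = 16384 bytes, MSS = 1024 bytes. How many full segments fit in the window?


Given: RWND = 16384 bytes, MSS = 1024 bytes
Full segments = floor(RWND / MSS)
Full segments = floor(16384 / 1024)
Full segments = floor(16.0) = 16

16


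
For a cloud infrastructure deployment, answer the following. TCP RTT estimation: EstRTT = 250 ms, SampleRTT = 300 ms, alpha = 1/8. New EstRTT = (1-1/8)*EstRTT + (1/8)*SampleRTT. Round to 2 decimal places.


Given: EstRTT = 250 ms, SampleRTT = 300 ms, alpha = 1/8
New EstRTT = (1 - alpha) * EstRTT + alpha * SampleRTT
(7/8) * 250 = 218.75
(1/8) * 300 = 37.5
New EstRTT = 218.75 + 37.5 = 256.25 ms -> 256.25 ms (2 dp)

256.25


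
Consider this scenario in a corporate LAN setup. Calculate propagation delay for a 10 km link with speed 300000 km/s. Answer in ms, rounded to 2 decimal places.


Given: distance = 10 km, speed = 300000 km/s
Delay = distance / speed = 10 / 300000 seconds
Delay in ms = 10 * 1000 / 300000
Delay = 0.0333 ms
Rounded to 2 dp = 0.03 ms

0.03


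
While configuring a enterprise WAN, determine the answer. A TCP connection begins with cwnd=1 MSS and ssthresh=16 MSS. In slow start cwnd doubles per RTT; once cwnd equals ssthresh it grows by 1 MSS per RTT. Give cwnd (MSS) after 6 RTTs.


RTT 0: cwnd = 1 MSS (initial)
RTT 1: cwnd = 2 MSS (slow start, doubled)
RTT 2: cwnd = 4 MSS (slow start, doubled)
RTT 3: cwnd = 8 MSS (slow start, doubled)
RTT 4: cwnd = 16 MSS (slow start, doubled)
RTT 5: cwnd = 17 MSS (congestion avoidance, +1)
RTT 6: cwnd = 18 MSS (congestion avoidance, +1)

18


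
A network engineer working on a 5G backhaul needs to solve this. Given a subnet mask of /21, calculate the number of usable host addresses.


Given: subnet mask /21
Host bits = 32 - 21 = 11
Total addresses = 2^11 = 2048
Usable hosts = 2048 - 2 (network + broadcast) = 2046

2046


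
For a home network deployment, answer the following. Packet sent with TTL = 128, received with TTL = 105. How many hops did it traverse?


Given: initial TTL = 128, received TTL = 105
Hops = initial TTL - received TTL
Hops = 128 - 105 = 23

23


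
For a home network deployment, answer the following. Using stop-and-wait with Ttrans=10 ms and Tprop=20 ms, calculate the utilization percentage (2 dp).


Given: Ttrans = 10 ms, Tprop = 20 ms
RTT = 2 * Tprop = 2 * 20 = 40 ms
U = Ttrans / (Ttrans + RTT)
U = 10 / (10 + 40)
U = 10 / 50 = 0.2
U% = 20.00%

20.00


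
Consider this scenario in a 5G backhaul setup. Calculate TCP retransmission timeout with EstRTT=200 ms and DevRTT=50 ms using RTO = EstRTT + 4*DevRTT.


Given: EstRTT = 200 ms, DevRTT = 50 ms
Timeout = EstRTT + 4 * DevRTT
4 * DevRTT = 4 * 50 = 200
Timeout = 200 + 200 = 400 ms

400


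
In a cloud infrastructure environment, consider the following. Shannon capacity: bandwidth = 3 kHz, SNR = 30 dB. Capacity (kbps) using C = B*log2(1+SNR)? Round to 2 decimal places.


Given: B = 3 kHz, SNR = 30 dB
SNR linear = 10^(30/10) = 1000
1 + SNR = 1001
log2(1001) = 9.9672262588
C = 3 * 1000 * 9.9672262588 = 29901.6788 bps
C = 29.901679 kbps -> 29.90 kbps (2 dp)

29.90


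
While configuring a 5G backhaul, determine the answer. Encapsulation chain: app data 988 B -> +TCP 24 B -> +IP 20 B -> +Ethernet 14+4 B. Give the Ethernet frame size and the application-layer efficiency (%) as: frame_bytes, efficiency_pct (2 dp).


TCP segment = 988 + 24 = 1012 B
IP packet = 1012 + 20 = 1032 B
Ethernet frame = 1032 + 14 + 4 = 1050 B
Efficiency = app / frame = 988 / 1050 = 0.940952 = 94.0952% -> 94.10% (2 dp)

1050, 94.10


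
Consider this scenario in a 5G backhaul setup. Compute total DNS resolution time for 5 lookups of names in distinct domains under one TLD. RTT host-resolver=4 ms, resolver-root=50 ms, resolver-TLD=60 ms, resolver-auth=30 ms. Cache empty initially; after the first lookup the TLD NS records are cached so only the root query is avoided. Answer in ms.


Lookup 1 (cold cache): local + root + TLD + auth = 4 + 50 + 60 + 30 = 144 ms
Lookups 2..5 (TLD NS cached -> skip root; new domain -> still ask TLD and auth): local + TLD + auth = 4 + 60 + 30 = 94 ms each
Remaining 4 lookups: 4 * 94 = 376 ms
Total = 144 + 376 = 520 ms

520


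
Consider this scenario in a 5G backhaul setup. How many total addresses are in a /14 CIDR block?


Given: CIDR prefix /14
Host bits = 32 - 14 = 18
Total addresses = 2^18 = 262144

262144


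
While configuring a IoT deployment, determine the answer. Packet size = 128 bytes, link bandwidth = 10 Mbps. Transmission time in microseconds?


Given: packet = 128 bytes, bandwidth = 10 Mbps
Packet in bits = 128 * 8 = 1024 bits
Bandwidth = 10 * 10^6 = 10000000 bps
Time = 1024 / 10000000 seconds
Time in us = 1024 * 10^6 / 10000000 = 102.4

102.4


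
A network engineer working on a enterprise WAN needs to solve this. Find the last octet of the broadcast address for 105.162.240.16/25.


Given: IP = 105.162.240.16, prefix = /25
Host bits = 32 - 25 = 7
Network last octet = 16 AND mask = 0
Host part size = 2^7 - 1 = 127
Broadcast last octet = 0 OR 127 = 127

127


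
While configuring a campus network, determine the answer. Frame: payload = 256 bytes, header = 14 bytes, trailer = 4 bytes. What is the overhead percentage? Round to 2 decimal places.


Given: payload = 256 B, header = 14 B, trailer = 4 B
Overhead bytes = header + trailer = 14 + 4 = 18
Total frame = payload + overhead = 256 + 18 = 274
Overhead % = 18 / 274 * 100 = 6.5693% -> 6.57% (2 dp)

6.57


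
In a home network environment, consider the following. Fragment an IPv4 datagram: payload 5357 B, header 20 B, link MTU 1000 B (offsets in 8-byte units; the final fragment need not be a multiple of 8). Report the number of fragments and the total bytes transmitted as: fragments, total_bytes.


Max data per non-final fragment = floor((MTU - header)/8)*8 = floor((1000 - 20)/8)*8 = floor(980/8)*8 = 976 B
Final fragment needs no 8-byte alignment: it can carry up to MTU - header = 980 B
Non-final fragments needed = ceil((payload - 980) / 976) = ceil(4377/976) = ceil(4.4846) = 5
Number of fragments = 5 + 1 = 6
Fragment sizes (data): 5 * 976 B + 477 B (last, 477 <= 980 OK)
Total bytes sent = payload + n_frags * header = 5357 + 6*20 = 5357 + 120 = 5477 B

6, 5477


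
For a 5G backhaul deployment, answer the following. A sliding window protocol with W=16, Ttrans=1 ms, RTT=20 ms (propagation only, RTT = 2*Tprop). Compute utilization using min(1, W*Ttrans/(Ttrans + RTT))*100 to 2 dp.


Given: W = 16, Ttrans = 1 ms, RTT = 20 ms (= 2 * Tprop, Tprop = 10 ms)
Cycle time = Ttrans + RTT = 1 + 20 = 21 ms (first packet sent until its ACK returns)
W * Ttrans = 16 * 1 = 16 ms of sending per cycle
W * Ttrans / (Ttrans + RTT) = 16 / 21 = 0.761905
U = min(1, 0.761905) = 0.761905
U% = 76.19%

76.19


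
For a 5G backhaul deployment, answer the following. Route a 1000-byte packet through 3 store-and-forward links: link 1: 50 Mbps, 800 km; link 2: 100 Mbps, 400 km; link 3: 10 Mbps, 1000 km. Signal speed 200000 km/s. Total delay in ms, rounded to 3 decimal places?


Packet = 1000 bytes = 8000 bits. Store-and-forward: sum (t_trans + t_prop) per link.
Link 1: t_trans = 8000/(50*10^6) s = 0.1600 ms; t_prop = 800/200000 s = 4.0000 ms; subtotal = 4.1600 ms
Link 2: t_trans = 8000/(100*10^6) s = 0.0800 ms; t_prop = 400/200000 s = 2.0000 ms; subtotal = 2.0800 ms
Link 3: t_trans = 8000/(10*10^6) s = 0.8000 ms; t_prop = 1000/200000 s = 5.0000 ms; subtotal = 5.8000 ms
End-to-end = 4.1600 + 2.0800 + 5.8000 = 12.0400 ms -> 12.040 ms (3 dp)

12.040


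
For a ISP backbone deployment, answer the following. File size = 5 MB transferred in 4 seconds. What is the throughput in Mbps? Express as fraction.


Given: file = 5 MB, time = 4 s
File in Mb = 5 * 8 = 40 Mb
Throughput = 40 / 4 Mbps
Throughput = 10 Mbps

10


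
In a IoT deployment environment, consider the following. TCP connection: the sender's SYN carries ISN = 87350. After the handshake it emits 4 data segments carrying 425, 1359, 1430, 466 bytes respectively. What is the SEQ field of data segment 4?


The SYN occupies sequence number ISN = 87350, so the first data byte is ISN + 1 = 87351.
SEQ of data segment i = (ISN + 1) + sum of payload sizes of segments 1..i-1.
Segment 1: SEQ = 87351, payload = 425 bytes
Segment 2: SEQ = 87776, payload = 1359 bytes
Segment 3: SEQ = 89135, payload = 1430 bytes
Segment 4: SEQ = 90565, payload = 466 bytes
SEQ of segment 4 = 87351 + 425 + 1359 + 1430 = 90565

90565


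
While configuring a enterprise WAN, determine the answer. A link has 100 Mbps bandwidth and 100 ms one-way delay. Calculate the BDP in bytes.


Given: bandwidth = 100 Mbps, delay = 100 ms
BDP in bits = 100 * 10^6 * 100 / 1000
BDP in bits = 10000000
BDP in bytes = 10000000 / 8 = 1250000

1250000


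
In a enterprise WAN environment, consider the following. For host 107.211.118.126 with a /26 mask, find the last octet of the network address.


Given: IP = 107.211.118.126, prefix = /26
Subnet mask = 255.255.255.192
Last octet of IP: 126
Last octet of mask: 192
Network last octet = 126 AND 192 = 64

64


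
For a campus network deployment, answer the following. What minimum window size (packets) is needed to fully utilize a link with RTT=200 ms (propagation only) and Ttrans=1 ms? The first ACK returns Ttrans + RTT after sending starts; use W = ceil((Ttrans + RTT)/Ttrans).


Given: Ttrans = 1 ms, RTT = 200 ms (= 2 * Tprop, Tprop = 100 ms)
Time until first ACK returns = Ttrans + RTT = 1 + 200 = 201 ms
Need W * Ttrans >= Ttrans + RTT  ->  W >= (Ttrans + RTT) / Ttrans
(Ttrans + RTT) / Ttrans = 201 / 1 = 201
W_min = ceil(201) = 201

201


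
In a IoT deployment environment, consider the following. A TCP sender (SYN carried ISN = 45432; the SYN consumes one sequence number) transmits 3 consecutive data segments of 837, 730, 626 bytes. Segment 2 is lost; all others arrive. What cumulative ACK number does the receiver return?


SYN uses sequence number 45432; first data byte = ISN + 1 = 45433.
Segment 1: SEQ = 45433, len = 837 B, covers [45433, 46269]
Segment 2: SEQ = 46270, len = 730 B, covers [46270, 46999] [LOST]
Segment 3: SEQ = 47000, len = 626 B, covers [47000, 47625]
In-order data received: bytes [45433, 46269] (segments 1..1).
Segment 2 missing -> gap begins at byte 46270; later segments buffered out of order.
Cumulative ACK = next expected in-order byte = 45433 + 837 = 46270

46270


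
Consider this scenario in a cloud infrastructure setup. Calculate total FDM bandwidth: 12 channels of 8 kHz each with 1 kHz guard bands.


Given: 12 channels, 8 kHz each, guard = 1 kHz
Channel bandwidth = 12 * 8 = 96 kHz
Guard bands = 11 gaps * 1 kHz = 11 kHz
Total = 96 + 11 = 107 kHz

107


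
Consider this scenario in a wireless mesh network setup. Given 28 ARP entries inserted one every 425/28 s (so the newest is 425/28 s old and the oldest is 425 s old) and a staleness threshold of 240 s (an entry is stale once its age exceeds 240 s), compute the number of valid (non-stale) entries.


Ages are k * 425/28 s for k = 1..28 (spacing = 15.1786 s).
Entry k is valid iff k * 425/28 <= 240 iff k <= 28 * 240 / 425 = 15.8118
n_valid = floor(15.8118) = 15
(n_stale = 28 - 15 = 13)

15


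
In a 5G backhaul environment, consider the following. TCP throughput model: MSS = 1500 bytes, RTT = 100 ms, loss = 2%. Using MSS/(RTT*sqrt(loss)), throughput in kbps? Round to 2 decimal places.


Given: MSS = 1500 bytes, RTT = 100 ms, loss = 2%
RTT in seconds = 100 / 1000 = 0.1
Loss rate = 2% = 0.02
sqrt(loss) = sqrt(0.02) = 0.141421356237
Throughput (bytes/s) = 1500 / (0.1 * 0.141421356237) = 106066.0172
Throughput (kbps) = 106066.0172 * 8 / 1000 = 848.528137 -> 848.53 kbps (2 dp)

848.53


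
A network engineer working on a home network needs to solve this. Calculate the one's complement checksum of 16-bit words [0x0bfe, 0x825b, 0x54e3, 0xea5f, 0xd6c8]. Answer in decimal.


Given words: [0x0bfe, 0x825b, 0x54e3, 0xea5f, 0xd6c8]
Step 1: Sum all words
Raw sum = 3070 + 33371 + 21731 + 59999 + 54984 = 173155
Step 2: Fold carry: (42083 + 2) = 42085
One's complement = ~42085 & 0xFFFF = 23450

23450


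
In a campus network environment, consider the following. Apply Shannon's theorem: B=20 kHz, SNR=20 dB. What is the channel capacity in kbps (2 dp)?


Given: B = 20 kHz, SNR = 20 dB
SNR linear = 10^(20/10) = 100
1 + SNR = 101
log2(101) = 6.6582114828
C = 20 * 1000 * 6.6582114828 = 133164.2297 bps
C = 133.164230 kbps -> 133.16 kbps (2 dp)

133.16


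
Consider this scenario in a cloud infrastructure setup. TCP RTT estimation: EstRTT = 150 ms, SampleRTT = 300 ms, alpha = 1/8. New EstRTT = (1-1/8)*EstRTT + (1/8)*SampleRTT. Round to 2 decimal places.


Given: EstRTT = 150 ms, SampleRTT = 300 ms, alpha = 1/8
New EstRTT = (1 - alpha) * EstRTT + alpha * SampleRTT
(7/8) * 150 = 131.25
(1/8) * 300 = 37.5
New EstRTT = 131.25 + 37.5 = 168.75 ms -> 168.75 ms (2 dp)

168.75


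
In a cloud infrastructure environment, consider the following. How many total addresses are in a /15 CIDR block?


Given: CIDR prefix /15
Host bits = 32 - 15 = 17
Total addresses = 2^17 = 131072

131072


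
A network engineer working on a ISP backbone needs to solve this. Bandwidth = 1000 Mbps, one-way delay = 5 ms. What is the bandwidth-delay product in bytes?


Given: bandwidth = 1000 Mbps, delay = 5 ms
BDP in bits = 1000 * 10^6 * 5 / 1000
BDP in bits = 5000000
BDP in bytes = 5000000 / 8 = 625000

625000


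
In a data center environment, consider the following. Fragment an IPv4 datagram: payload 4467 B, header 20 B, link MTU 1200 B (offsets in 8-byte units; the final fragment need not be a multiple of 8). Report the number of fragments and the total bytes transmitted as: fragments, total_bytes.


Max data per non-final fragment = floor((MTU - header)/8)*8 = floor((1200 - 20)/8)*8 = floor(1180/8)*8 = 1176 B
Final fragment needs no 8-byte alignment: it can carry up to MTU - header = 1180 B
Non-final fragments needed = ceil((payload - 1180) / 1176) = ceil(3287/1176) = ceil(2.7951) = 3
Number of fragments = 3 + 1 = 4
Fragment sizes (data): 3 * 1176 B + 939 B (last, 939 <= 1180 OK)
Total bytes sent = payload + n_frags * header = 4467 + 4*20 = 4467 + 80 = 4547 B

4, 4547


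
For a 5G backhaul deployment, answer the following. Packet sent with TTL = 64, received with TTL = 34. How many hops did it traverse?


Given: initial TTL = 64, received TTL = 34
Hops = initial TTL - received TTL
Hops = 64 - 34 = 30

30


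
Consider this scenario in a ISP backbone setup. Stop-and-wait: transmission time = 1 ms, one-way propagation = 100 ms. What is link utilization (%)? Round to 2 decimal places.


Given: Ttrans = 1 ms, Tprop = 100 ms
RTT = 2 * Tprop = 2 * 100 = 200 ms
U = Ttrans / (Ttrans + RTT)
U = 1 / (1 + 200)
U = 1 / 201 = 0.004975
U% = 0.50%

0.50


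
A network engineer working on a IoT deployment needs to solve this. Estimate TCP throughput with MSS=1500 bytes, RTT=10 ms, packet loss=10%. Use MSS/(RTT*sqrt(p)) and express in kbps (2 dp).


Given: MSS = 1500 bytes, RTT = 10 ms, loss = 10%
RTT in seconds = 10 / 1000 = 0.01
Loss rate = 10% = 0.1
sqrt(loss) = sqrt(0.1) = 0.316227766017
Throughput (bytes/s) = 1500 / (0.01 * 0.316227766017) = 474341.6490
Throughput (kbps) = 474341.6490 * 8 / 1000 = 3794.733192 -> 3794.73 kbps (2 dp)

3794.73


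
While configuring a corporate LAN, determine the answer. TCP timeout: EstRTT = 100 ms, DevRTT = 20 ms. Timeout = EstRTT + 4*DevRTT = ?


Given: EstRTT = 100 ms, DevRTT = 20 ms
Timeout = EstRTT + 4 * DevRTT
4 * DevRTT = 4 * 20 = 80
Timeout = 100 + 80 = 180 ms

180


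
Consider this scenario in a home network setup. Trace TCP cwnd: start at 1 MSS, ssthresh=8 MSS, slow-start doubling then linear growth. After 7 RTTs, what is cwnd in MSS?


RTT 0: cwnd = 1 MSS (initial)
RTT 1: cwnd = 2 MSS (slow start, doubled)
RTT 2: cwnd = 4 MSS (slow start, doubled)
RTT 3: cwnd = 8 MSS (slow start, doubled)
RTT 4: cwnd = 9 MSS (congestion avoidance, +1)
RTT 5: cwnd = 10 MSS (congestion avoidance, +1)
RTT 6: cwnd = 11 MSS (congestion avoidance, +1)
RTT 7: cwnd = 12 MSS (congestion avoidance, +1)

12


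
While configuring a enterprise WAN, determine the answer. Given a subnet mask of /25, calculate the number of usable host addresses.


Given: subnet mask /25
Host bits = 32 - 25 = 7
Total addresses = 2^7 = 128
Usable hosts = 128 - 2 (network + broadcast) = 126

126


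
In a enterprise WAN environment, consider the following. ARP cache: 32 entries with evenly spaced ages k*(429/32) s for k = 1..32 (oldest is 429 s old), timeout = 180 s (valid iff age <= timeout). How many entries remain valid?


Ages are k * 429/32 s for k = 1..32 (spacing = 13.4062 s).
Entry k is valid iff k * 429/32 <= 180 iff k <= 32 * 180 / 429 = 13.4266
n_valid = floor(13.4266) = 13
(n_stale = 32 - 13 = 19)

13


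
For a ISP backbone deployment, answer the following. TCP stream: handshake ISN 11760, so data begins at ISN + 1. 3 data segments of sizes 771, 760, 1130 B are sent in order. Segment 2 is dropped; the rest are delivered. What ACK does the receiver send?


SYN uses sequence number 11760; first data byte = ISN + 1 = 11761.
Segment 1: SEQ = 11761, len = 771 B, covers [11761, 12531]
Segment 2: SEQ = 12532, len = 760 B, covers [12532, 13291] [LOST]
Segment 3: SEQ = 13292, len = 1130 B, covers [13292, 14421]
In-order data received: bytes [11761, 12531] (segments 1..1).
Segment 2 missing -> gap begins at byte 12532; later segments buffered out of order.
Cumulative ACK = next expected in-order byte = 11761 + 771 = 12532

12532


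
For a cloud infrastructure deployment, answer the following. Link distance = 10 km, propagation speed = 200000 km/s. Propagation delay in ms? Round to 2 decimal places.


Given: distance = 10 km, speed = 200000 km/s
Delay = distance / speed = 10 / 200000 seconds
Delay in ms = 10 * 1000 / 200000
Delay = 0.0500 ms
Rounded to 2 dp = 0.05 ms

0.05


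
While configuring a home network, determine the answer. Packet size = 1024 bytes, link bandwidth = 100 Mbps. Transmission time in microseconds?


Given: packet = 1024 bytes, bandwidth = 100 Mbps
Packet in bits = 1024 * 8 = 8192 bits
Bandwidth = 100 * 10^6 = 100000000 bps
Time = 8192 / 100000000 seconds
Time in us = 8192 * 10^6 / 100000000 = 81.92

81.92


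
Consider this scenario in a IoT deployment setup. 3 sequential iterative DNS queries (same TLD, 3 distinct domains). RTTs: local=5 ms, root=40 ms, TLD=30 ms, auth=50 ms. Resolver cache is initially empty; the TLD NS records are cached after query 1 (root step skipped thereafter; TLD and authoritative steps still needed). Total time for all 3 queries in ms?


Lookup 1 (cold cache): local + root + TLD + auth = 5 + 40 + 30 + 50 = 125 ms
Lookups 2..3 (TLD NS cached -> skip root; new domain -> still ask TLD and auth): local + TLD + auth = 5 + 30 + 50 = 85 ms each
Remaining 2 lookups: 2 * 85 = 170 ms
Total = 125 + 170 = 295 ms

295


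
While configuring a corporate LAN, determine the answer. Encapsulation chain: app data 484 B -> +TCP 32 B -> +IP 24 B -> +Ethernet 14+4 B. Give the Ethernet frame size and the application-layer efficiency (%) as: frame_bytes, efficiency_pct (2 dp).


TCP segment = 484 + 32 = 516 B
IP packet = 516 + 24 = 540 B
Ethernet frame = 540 + 14 + 4 = 558 B
Efficiency = app / frame = 484 / 558 = 0.867384 = 86.7384% -> 86.74% (2 dp)

558, 86.74


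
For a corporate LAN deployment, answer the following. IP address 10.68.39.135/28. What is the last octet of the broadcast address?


Given: IP = 10.68.39.135, prefix = /28
Host bits = 32 - 28 = 4
Network last octet = 135 AND mask = 128
Host part size = 2^4 - 1 = 15
Broadcast last octet = 128 OR 15 = 143

143


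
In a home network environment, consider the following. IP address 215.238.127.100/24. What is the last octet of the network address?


Given: IP = 215.238.127.100, prefix = /24
Subnet mask = 255.255.255.0
Last octet of IP: 100
Last octet of mask: 0
Network last octet = 100 AND 0 = 0

0


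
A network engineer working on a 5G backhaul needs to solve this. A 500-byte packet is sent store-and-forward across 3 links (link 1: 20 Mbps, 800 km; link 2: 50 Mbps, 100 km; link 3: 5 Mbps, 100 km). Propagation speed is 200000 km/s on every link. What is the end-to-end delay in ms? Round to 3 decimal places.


Packet = 500 bytes = 4000 bits. Store-and-forward: sum (t_trans + t_prop) per link.
Link 1: t_trans = 4000/(20*10^6) s = 0.2000 ms; t_prop = 800/200000 s = 4.0000 ms; subtotal = 4.2000 ms
Link 2: t_trans = 4000/(50*10^6) s = 0.0800 ms; t_prop = 100/200000 s = 0.5000 ms; subtotal = 0.5800 ms
Link 3: t_trans = 4000/(5*10^6) s = 0.8000 ms; t_prop = 100/200000 s = 0.5000 ms; subtotal = 1.3000 ms
End-to-end = 4.2000 + 0.5800 + 1.3000 = 6.0800 ms -> 6.080 ms (3 dp)

6.080


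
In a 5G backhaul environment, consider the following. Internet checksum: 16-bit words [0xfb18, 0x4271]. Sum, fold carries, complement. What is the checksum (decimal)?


Given words: [0xfb18, 0x4271]
Step 1: Sum all words
Raw sum = 64280 + 17009 = 81289
Step 2: Fold carry: (15753 + 1) = 15754
One's complement = ~15754 & 0xFFFF = 49781

49781


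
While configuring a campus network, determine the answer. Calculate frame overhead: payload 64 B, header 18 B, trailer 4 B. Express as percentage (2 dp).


Given: payload = 64 B, header = 18 B, trailer = 4 B
Overhead bytes = header + trailer = 18 + 4 = 22
Total frame = payload + overhead = 64 + 22 = 86
Overhead % = 22 / 86 * 100 = 25.5814% -> 25.58% (2 dp)

25.58


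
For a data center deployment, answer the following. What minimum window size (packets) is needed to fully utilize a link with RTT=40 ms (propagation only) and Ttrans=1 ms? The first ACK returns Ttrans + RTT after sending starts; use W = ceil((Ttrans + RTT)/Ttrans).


Given: Ttrans = 1 ms, RTT = 40 ms (= 2 * Tprop, Tprop = 20 ms)
Time until first ACK returns = Ttrans + RTT = 1 + 40 = 41 ms
Need W * Ttrans >= Ttrans + RTT  ->  W >= (Ttrans + RTT) / Ttrans
(Ttrans + RTT) / Ttrans = 41 / 1 = 41
W_min = ceil(41) = 41

41


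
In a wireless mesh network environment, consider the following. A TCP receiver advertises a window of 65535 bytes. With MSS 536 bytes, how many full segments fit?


Given: RWND = 65535 bytes, MSS = 536 bytes
Full segments = floor(RWND / MSS)
Full segments = floor(65535 / 536)
Full segments = floor(122.2668) = 122

122


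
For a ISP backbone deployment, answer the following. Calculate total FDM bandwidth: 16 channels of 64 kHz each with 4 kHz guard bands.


Given: 16 channels, 64 kHz each, guard = 4 kHz
Channel bandwidth = 16 * 64 = 1024 kHz
Guard bands = 15 gaps * 4 kHz = 60 kHz
Total = 1024 + 60 = 1084 kHz

1084


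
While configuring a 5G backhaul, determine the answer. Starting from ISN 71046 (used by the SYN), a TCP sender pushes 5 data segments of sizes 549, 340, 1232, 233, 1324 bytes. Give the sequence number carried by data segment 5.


The SYN occupies sequence number ISN = 71046, so the first data byte is ISN + 1 = 71047.
SEQ of data segment i = (ISN + 1) + sum of payload sizes of segments 1..i-1.
Segment 1: SEQ = 71047, payload = 549 bytes
Segment 2: SEQ = 71596, payload = 340 bytes
Segment 3: SEQ = 71936, payload = 1232 bytes
Segment 4: SEQ = 73168, payload = 233 bytes
Segment 5: SEQ = 73401, payload = 1324 bytes
SEQ of segment 5 = 71047 + 549 + 340 + 1232 + 233 = 73401

73401


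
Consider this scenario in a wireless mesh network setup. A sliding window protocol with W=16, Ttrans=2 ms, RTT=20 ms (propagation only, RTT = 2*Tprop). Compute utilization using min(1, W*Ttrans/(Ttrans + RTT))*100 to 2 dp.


Given: W = 16, Ttrans = 2 ms, RTT = 20 ms (= 2 * Tprop, Tprop = 10 ms)
Cycle time = Ttrans + RTT = 2 + 20 = 22 ms (first packet sent until its ACK returns)
W * Ttrans = 16 * 2 = 32 ms of sending per cycle
W * Ttrans / (Ttrans + RTT) = 32 / 22 = 1.454545
U = min(1, 1.454545) = 1.000000
U% = 100.00%

100.00


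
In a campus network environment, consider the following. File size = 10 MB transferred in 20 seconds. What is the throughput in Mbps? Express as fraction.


Given: file = 10 MB, time = 20 s
File in Mb = 10 * 8 = 80 Mb
Throughput = 80 / 20 Mbps
Throughput = 4 Mbps

4


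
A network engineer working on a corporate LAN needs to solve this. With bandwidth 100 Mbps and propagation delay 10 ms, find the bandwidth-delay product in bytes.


Given: bandwidth = 100 Mbps, delay = 10 ms
BDP in bits = 100 * 10^6 * 10 / 1000
BDP in bits = 1000000
BDP in bytes = 1000000 / 8 = 125000

125000


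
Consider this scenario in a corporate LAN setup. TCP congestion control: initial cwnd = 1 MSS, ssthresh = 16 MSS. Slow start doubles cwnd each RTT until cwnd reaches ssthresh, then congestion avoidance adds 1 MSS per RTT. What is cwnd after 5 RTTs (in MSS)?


RTT 0: cwnd = 1 MSS (initial)
RTT 1: cwnd = 2 MSS (slow start, doubled)
RTT 2: cwnd = 4 MSS (slow start, doubled)
RTT 3: cwnd = 8 MSS (slow start, doubled)
RTT 4: cwnd = 16 MSS (slow start, doubled)
RTT 5: cwnd = 17 MSS (congestion avoidance, +1)

17


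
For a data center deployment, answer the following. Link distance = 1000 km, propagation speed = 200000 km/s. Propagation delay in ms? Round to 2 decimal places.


Given: distance = 1000 km, speed = 200000 km/s
Delay = distance / speed = 1000 / 200000 seconds
Delay in ms = 1000 * 1000 / 200000
Delay = 5.0000 ms
Rounded to 2 dp = 5.00 ms

5.00


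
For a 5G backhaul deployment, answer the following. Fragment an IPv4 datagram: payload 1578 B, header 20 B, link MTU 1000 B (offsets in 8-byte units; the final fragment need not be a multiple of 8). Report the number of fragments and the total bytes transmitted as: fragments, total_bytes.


Max data per non-final fragment = floor((MTU - header)/8)*8 = floor((1000 - 20)/8)*8 = floor(980/8)*8 = 976 B
Final fragment needs no 8-byte alignment: it can carry up to MTU - header = 980 B
Non-final fragments needed = ceil((payload - 980) / 976) = ceil(598/976) = ceil(0.6127) = 1
Number of fragments = 1 + 1 = 2
Fragment sizes (data): 1 * 976 B + 602 B (last, 602 <= 980 OK)
Total bytes sent = payload + n_frags * header = 1578 + 2*20 = 1578 + 40 = 1618 B

2, 1618


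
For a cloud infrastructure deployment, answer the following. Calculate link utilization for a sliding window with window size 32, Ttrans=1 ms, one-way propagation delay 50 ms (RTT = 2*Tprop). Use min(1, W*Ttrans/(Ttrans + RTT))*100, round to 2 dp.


Given: W = 32, Ttrans = 1 ms, RTT = 100 ms (= 2 * Tprop, Tprop = 50 ms)
Cycle time = Ttrans + RTT = 1 + 100 = 101 ms (first packet sent until its ACK returns)
W * Ttrans = 32 * 1 = 32 ms of sending per cycle
W * Ttrans / (Ttrans + RTT) = 32 / 101 = 0.316832
U = min(1, 0.316832) = 0.316832
U% = 31.68%

31.68


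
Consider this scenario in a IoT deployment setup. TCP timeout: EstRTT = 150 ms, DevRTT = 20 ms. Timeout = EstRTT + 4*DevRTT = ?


Given: EstRTT = 150 ms, DevRTT = 20 ms
Timeout = EstRTT + 4 * DevRTT
4 * DevRTT = 4 * 20 = 80
Timeout = 150 + 80 = 230 ms

230


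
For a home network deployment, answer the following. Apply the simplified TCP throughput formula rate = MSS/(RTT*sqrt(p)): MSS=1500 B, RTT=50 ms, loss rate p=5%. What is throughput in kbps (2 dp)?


Given: MSS = 1500 bytes, RTT = 50 ms, loss = 5%
RTT in seconds = 50 / 1000 = 0.05
Loss rate = 5% = 0.05
sqrt(loss) = sqrt(0.05) = 0.223606797750
Throughput (bytes/s) = 1500 / (0.05 * 0.223606797750) = 134164.0786
Throughput (kbps) = 134164.0786 * 8 / 1000 = 1073.312629 -> 1073.31 kbps (2 dp)

1073.31


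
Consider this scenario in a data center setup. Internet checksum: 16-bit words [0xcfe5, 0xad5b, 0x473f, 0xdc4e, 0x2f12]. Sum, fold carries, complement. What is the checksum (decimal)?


Given words: [0xcfe5, 0xad5b, 0x473f, 0xdc4e, 0x2f12]
Step 1: Sum all words
Raw sum = 53221 + 44379 + 18239 + 56398 + 12050 = 184287
Step 2: Fold carry: (53215 + 2) = 53217
One's complement = ~53217 & 0xFFFF = 12318

12318


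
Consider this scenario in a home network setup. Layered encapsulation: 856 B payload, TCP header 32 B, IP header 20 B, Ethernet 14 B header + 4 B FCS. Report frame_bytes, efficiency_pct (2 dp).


TCP segment = 856 + 32 = 888 B
IP packet = 888 + 20 = 908 B
Ethernet frame = 908 + 14 + 4 = 926 B
Efficiency = app / frame = 856 / 926 = 0.924406 = 92.4406% -> 92.44% (2 dp)

926, 92.44


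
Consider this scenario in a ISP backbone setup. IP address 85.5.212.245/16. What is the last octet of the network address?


Given: IP = 85.5.212.245, prefix = /16
Subnet mask = 255.255.0.0
Last octet of IP: 245
Last octet of mask: 0
Network last octet = 245 AND 0 = 0

0


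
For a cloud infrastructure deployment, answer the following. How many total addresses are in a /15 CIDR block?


Given: CIDR prefix /15
Host bits = 32 - 15 = 17
Total addresses = 2^17 = 131072

131072


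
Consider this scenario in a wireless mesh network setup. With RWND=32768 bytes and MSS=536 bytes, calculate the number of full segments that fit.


Given: RWND = 32768 bytes, MSS = 536 bytes
Full segments = floor(RWND / MSS)
Full segments = floor(32768 / 536)
Full segments = floor(61.1343) = 61

61


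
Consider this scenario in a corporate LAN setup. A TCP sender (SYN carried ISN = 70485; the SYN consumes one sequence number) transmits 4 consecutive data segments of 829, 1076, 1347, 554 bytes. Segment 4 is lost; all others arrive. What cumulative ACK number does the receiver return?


SYN uses sequence number 70485; first data byte = ISN + 1 = 70486.
Segment 1: SEQ = 70486, len = 829 B, covers [70486, 71314]
Segment 2: SEQ = 71315, len = 1076 B, covers [71315, 72390]
Segment 3: SEQ = 72391, len = 1347 B, covers [72391, 73737]
Segment 4: SEQ = 73738, len = 554 B, covers [73738, 74291] [LOST]
In-order data received: bytes [70486, 73737] (segments 1..3).
Segment 4 missing -> gap begins at byte 73738.
Cumulative ACK = next expected in-order byte = 70486 + 829 + 1076 + 1347 = 73738

73738


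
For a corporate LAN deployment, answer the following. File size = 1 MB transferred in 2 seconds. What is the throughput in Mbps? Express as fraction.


Given: file = 1 MB, time = 2 s
File in Mb = 1 * 8 = 8 Mb
Throughput = 8 / 2 Mbps
Throughput = 4 Mbps

4


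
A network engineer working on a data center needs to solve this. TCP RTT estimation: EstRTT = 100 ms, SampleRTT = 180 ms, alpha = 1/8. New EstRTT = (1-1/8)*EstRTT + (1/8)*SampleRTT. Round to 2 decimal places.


Given: EstRTT = 100 ms, SampleRTT = 180 ms, alpha = 1/8
New EstRTT = (1 - alpha) * EstRTT + alpha * SampleRTT
(7/8) * 100 = 87.5
(1/8) * 180 = 22.5
New EstRTT = 87.5 + 22.5 = 110 ms -> 110.00 ms (2 dp)

110.00


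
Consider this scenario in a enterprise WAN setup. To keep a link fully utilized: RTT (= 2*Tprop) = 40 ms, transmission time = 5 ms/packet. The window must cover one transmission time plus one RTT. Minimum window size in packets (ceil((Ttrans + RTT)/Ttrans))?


Given: Ttrans = 5 ms, RTT = 40 ms (= 2 * Tprop, Tprop = 20 ms)
Time until first ACK returns = Ttrans + RTT = 5 + 40 = 45 ms
Need W * Ttrans >= Ttrans + RTT  ->  W >= (Ttrans + RTT) / Ttrans
(Ttrans + RTT) / Ttrans = 45 / 5 = 9
W_min = ceil(9) = 9

9


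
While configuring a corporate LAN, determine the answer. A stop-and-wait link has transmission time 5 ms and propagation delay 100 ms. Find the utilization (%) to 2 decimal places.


Given: Ttrans = 5 ms, Tprop = 100 ms
RTT = 2 * Tprop = 2 * 100 = 200 ms
U = Ttrans / (Ttrans + RTT)
U = 5 / (5 + 200)
U = 5 / 205 = 0.02439
U% = 2.44%

2.44


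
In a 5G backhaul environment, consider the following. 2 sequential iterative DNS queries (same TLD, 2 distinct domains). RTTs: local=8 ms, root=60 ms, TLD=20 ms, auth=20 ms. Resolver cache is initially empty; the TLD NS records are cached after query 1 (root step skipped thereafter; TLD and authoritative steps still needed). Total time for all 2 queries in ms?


Lookup 1 (cold cache): local + root + TLD + auth = 8 + 60 + 20 + 20 = 108 ms
Lookups 2..2 (TLD NS cached -> skip root; new domain -> still ask TLD and auth): local + TLD + auth = 8 + 20 + 20 = 48 ms each
Remaining 1 lookups: 1 * 48 = 48 ms
Total = 108 + 48 = 156 ms

156


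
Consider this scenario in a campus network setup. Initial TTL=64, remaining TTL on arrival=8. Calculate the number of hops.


Given: initial TTL = 64, received TTL = 8
Hops = initial TTL - received TTL
Hops = 64 - 8 = 56

56


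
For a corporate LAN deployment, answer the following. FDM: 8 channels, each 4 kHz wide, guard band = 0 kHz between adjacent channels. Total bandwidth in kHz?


Given: 8 channels, 4 kHz each, guard = 0 kHz
Channel bandwidth = 8 * 4 = 32 kHz
Guard bands = 7 gaps * 0 kHz = 0 kHz
Total = 32 + 0 = 32 kHz

32


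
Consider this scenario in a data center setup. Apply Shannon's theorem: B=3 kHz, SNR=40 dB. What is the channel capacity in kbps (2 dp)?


Given: B = 3 kHz, SNR = 40 dB
SNR linear = 10^(40/10) = 10000
1 + SNR = 10001
log2(10001) = 13.2878566418
C = 3 * 1000 * 13.2878566418 = 39863.5699 bps
C = 39.863570 kbps -> 39.86 kbps (2 dp)

39.86


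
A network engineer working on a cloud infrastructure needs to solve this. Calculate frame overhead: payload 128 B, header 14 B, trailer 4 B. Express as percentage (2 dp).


Given: payload = 128 B, header = 14 B, trailer = 4 B
Overhead bytes = header + trailer = 14 + 4 = 18
Total frame = payload + overhead = 128 + 18 = 146
Overhead % = 18 / 146 * 100 = 12.3288% -> 12.33% (2 dp)

12.33
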